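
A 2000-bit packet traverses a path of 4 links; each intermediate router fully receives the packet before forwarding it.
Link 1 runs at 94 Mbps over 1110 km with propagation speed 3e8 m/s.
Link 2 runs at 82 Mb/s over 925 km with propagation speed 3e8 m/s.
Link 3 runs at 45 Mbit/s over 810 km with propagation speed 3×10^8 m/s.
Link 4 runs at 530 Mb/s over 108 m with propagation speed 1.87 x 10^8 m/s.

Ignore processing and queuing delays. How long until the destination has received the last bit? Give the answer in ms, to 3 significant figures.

Transmission delays (L/R per hop): 0.0212766, 0.0243902, 0.0444444, 0.00377358 ms; sum = 0.0938849 ms.
Propagation delays (d/s per hop): 3.7, 3.08333, 2.7, 0.00057754 ms; sum = 9.48391 ms.
End-to-end = 9.58 ms.

9.58 ms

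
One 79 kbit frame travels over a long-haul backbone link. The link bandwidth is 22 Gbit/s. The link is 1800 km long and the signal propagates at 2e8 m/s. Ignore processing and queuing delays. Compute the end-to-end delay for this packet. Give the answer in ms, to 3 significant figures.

9.00 ms

L = 79000 bits.
Transmission delay = L/R = 79000 / 22000000000 = 0.00359091 ms.
Propagation delay = d/s = 1800000 m / 200000000 m/s = 9 ms.
Total = 9.00 ms.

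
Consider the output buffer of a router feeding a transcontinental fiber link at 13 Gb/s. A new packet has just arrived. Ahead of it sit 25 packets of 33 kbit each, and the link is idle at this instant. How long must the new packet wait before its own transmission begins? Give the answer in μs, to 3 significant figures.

Each queued packet: L/R = 33000/13000000000 = 2.53846 μs.
25 queued → 63.4615 μs.
Queuing delay = 63.5 μs.

63.5 μs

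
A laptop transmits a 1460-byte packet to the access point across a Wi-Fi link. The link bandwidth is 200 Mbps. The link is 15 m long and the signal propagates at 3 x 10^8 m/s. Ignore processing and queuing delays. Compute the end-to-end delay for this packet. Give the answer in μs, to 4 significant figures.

58.45 μs

L = 1460 × 8 = 11680 bits.
Transmission delay = L/R = 11680 / 200000000 = 58.4 μs.
Propagation delay = d/s = 15 m / 300000000 m/s = 0.05 μs.
Total = 58.45 μs.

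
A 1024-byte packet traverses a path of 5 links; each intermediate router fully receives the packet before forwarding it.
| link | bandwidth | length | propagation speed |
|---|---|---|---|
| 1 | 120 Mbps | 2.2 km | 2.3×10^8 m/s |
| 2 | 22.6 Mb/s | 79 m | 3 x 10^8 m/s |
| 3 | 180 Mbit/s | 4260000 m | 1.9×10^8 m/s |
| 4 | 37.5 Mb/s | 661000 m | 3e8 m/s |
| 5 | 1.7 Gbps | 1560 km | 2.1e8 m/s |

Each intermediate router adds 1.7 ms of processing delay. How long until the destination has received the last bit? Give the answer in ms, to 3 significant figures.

39.6 ms

L = 1024 × 8 = 8192 bits.
Transmission delays (L/R per hop): 0.0682667, 0.362478, 0.0455111, 0.218453, 0.00481882 ms; sum = 0.699528 ms.
Propagation delays (d/s per hop): 0.00956522, 0.000263333, 22.4211, 2.20333, 7.42857 ms; sum = 32.0628 ms.
Processing at 4 router(s): 4 × 1.7 ms = 6.8 ms.
End-to-end = 39.6 ms.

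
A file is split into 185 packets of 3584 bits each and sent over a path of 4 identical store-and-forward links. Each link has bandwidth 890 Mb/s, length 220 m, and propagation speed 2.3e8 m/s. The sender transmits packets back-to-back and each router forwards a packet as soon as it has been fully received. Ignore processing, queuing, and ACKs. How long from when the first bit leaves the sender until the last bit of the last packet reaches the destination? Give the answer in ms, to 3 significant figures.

0.761 ms

Per-hop transmission t_tx = L/R = 3584/890000000 = 0.00402697 ms.
Per-hop propagation t_prop = 220/2.3e+08 = 0.000956522 ms.
Pipeline fill: first packet needs 4·t_tx to clear all hops; remaining 184 packets each add one t_tx.
Total = (4+185-1)·t_tx + 4·t_prop = 188·0.00402697 + 4·0.000956522 = 0.761 ms.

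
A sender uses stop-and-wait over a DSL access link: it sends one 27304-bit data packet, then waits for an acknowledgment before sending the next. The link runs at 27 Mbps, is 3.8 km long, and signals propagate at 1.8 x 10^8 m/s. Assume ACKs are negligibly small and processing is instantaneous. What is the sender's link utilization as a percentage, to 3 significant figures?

96.0 %

t_tx = L/R = 27304/27000000 = 0.00101126 s.
t_prop = 3800/180000000 = 2.11111e-05 s; RTT = 4.22222e-05 s.
Cycle = t_tx + RTT = 0.00105348 s.
Utilization = t_tx / cycle = 0.00101126/0.00105348 = 96.0 %.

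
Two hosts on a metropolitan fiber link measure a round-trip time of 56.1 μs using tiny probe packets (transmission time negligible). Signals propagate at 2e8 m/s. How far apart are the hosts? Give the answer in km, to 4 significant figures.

One-way propagation = RTT/2 = 28.05 μs.
d = s × t = 200000000 × 2.805e-05 = 5.610 km.

5.610 km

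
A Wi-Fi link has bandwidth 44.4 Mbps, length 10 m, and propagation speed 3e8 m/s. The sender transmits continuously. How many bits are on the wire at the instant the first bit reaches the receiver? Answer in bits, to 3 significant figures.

Propagation delay = 10 / 300000000 = 3.33333e-08 s.
BDP = R × t_prop = 44400000 × 3.33333e-08 = 1.48 bits.

1.48 bits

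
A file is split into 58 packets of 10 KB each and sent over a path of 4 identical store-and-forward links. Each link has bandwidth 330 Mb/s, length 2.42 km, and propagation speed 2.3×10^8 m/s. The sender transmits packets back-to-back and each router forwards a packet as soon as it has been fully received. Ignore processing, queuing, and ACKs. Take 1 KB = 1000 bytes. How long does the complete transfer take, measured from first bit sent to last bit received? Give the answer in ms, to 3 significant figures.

Per-hop transmission t_tx = L/R = 80000/330000000 = 0.242424 ms.
Per-hop propagation t_prop = 2420/2.3e+08 = 0.0105217 ms.
Pipeline fill: first packet needs 4·t_tx to clear all hops; remaining 57 packets each add one t_tx.
Total = (4+58-1)·t_tx + 4·t_prop = 61·0.242424 + 4·0.0105217 = 14.8 ms.

14.8 ms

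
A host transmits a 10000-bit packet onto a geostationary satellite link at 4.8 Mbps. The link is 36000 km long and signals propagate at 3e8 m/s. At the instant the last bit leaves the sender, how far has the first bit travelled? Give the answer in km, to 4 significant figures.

t_tx = L/R = 10000/4800000 = 0.00208333 s.
Distance = s × t_tx = 300000000 × 0.00208333 = 625.0 km.

625.0 km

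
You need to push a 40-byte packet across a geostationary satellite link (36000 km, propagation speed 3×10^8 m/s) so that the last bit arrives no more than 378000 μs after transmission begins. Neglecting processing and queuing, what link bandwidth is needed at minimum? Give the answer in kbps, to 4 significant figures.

1.240 kbps

L = 320 bits.
Propagation delay = 36000000 / 300000000 = 120000 μs.
Transmission budget = 378000 − 120000 = 258000 μs.
R ≥ L / t_tx = 320 bits / 0.258 s = 1.240 kbps.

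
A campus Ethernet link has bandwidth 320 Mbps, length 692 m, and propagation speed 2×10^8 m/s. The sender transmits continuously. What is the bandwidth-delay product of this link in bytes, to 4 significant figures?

138.4 bytes

Propagation delay = 692 / 200000000 = 3.46e-06 s.
BDP = R × t_prop = 320000000 × 3.46e-06 = 1107.2 bits.
In bytes: 1107.2/8 = 138.4 bytes.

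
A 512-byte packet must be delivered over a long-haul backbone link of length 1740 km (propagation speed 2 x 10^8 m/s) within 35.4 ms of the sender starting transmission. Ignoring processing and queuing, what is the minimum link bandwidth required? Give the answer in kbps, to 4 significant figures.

153.4 kbps

L = 4096 bits.
Propagation delay = 1740000 / 200000000 = 8.7 ms.
Transmission budget = 35.4 − 8.7 = 26.7 ms.
R ≥ L / t_tx = 4096 bits / 0.0267 s = 153.4 kbps.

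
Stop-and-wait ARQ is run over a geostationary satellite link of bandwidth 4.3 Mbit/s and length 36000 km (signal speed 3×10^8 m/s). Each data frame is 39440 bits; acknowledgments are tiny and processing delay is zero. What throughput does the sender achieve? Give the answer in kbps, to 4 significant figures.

t_tx = L/R = 39440/4300000 = 0.00917209 s.
t_prop = 36000000/300000000 = 0.12 s; RTT = 0.24 s.
Cycle = t_tx + RTT = 0.249172 s.
Throughput = L / cycle = 39440 / 0.249172 = 158.3 kbps.

158.3 kbps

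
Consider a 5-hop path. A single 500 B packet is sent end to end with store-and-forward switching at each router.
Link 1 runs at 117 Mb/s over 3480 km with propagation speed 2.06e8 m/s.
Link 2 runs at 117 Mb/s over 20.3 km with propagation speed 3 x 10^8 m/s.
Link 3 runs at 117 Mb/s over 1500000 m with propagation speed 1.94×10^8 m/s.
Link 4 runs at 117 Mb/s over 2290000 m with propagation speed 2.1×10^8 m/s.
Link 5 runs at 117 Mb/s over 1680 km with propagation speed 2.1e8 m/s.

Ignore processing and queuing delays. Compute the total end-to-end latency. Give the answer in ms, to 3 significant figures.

L = 500 × 8 = 4000 bits.
Transmission delay per hop = L/R = 4000/117000000 = 0.034188 ms; 5 hops → 0.17094 ms.
Propagation delays (d/s per hop): 16.8932, 0.0676667, 7.73196, 10.9048, 8 ms; sum = 43.5976 ms.
End-to-end = 43.8 ms.

43.8 ms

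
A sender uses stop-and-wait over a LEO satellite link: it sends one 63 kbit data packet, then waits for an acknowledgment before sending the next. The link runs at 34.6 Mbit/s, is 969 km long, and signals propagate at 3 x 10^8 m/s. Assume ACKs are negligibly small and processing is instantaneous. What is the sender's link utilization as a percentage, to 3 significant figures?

22.0 %

t_tx = L/R = 63000/34600000 = 0.00182081 s.
t_prop = 969000/300000000 = 0.00323 s; RTT = 0.00646 s.
Cycle = t_tx + RTT = 0.00828081 s.
Utilization = t_tx / cycle = 0.00182081/0.00828081 = 22.0 %.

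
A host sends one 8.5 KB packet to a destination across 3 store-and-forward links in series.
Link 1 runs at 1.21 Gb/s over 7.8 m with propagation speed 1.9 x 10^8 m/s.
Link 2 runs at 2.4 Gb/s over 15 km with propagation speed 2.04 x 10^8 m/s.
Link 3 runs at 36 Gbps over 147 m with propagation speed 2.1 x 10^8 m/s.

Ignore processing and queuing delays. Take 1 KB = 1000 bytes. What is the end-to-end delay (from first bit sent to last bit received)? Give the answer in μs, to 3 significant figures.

161 μs

L = 68000 bits.
Transmission delays (L/R per hop): 56.1983, 28.3333, 1.88889 μs; sum = 86.4206 μs.
Propagation delays (d/s per hop): 0.0410526, 73.5294, 0.7 μs; sum = 74.2705 μs.
End-to-end = 161 μs.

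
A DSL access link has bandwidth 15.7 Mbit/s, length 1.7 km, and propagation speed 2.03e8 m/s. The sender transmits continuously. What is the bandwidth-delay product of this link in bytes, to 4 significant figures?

16.43 bytes

Propagation delay = 1700 / 2.03e+08 = 8.37438e-06 s.
BDP = R × t_prop = 15700000 × 8.37438e-06 = 131.478 bits.
In bytes: 131.478/8 = 16.43 bytes.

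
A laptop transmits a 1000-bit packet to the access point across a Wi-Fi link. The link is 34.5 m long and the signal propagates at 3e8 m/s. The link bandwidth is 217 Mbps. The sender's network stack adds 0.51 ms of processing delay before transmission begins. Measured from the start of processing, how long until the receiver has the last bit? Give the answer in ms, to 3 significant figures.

Transmission delay = L/R = 1000 / 217000000 = 0.00460829 ms.
Propagation delay = d/s = 34.5 m / 300000000 m/s = 0.000115 ms.
Plus processing delay 0.51 ms = 0.51 ms.
Total = 0.515 ms.

0.515 ms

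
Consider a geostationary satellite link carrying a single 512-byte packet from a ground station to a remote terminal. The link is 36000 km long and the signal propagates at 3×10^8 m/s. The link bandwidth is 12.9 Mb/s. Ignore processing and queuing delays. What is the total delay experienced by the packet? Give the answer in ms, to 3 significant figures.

L = 512 × 8 = 4096 bits.
Transmission delay = L/R = 4096 / 12900000 = 0.317519 ms.
Propagation delay = d/s = 36000000 m / 300000000 m/s = 120 ms.
Total = 120 ms.

120 ms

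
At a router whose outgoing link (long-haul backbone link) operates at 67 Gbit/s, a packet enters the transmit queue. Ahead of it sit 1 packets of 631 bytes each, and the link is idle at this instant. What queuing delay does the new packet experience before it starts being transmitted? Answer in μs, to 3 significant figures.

Each queued packet: L/R = 5048/67000000000 = 0.0753433 μs.
1 queued → 0.0753433 μs.
Queuing delay = 0.0753 μs.

0.0753 μs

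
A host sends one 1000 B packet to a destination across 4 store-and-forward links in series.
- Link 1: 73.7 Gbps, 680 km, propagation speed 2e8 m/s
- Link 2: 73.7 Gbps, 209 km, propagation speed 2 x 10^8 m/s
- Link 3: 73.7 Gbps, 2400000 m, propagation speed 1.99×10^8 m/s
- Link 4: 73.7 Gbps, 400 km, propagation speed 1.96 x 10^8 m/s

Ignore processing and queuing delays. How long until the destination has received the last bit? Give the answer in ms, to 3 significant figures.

L = 1000 × 8 = 8000 bits.
Transmission delay per hop = L/R = 8000/73700000000 = 0.000108548 ms; 4 hops → 0.000434193 ms.
Propagation delays (d/s per hop): 3.4, 1.045, 12.0603, 2.04082 ms; sum = 18.5461 ms.
End-to-end = 18.5 ms.

18.5 ms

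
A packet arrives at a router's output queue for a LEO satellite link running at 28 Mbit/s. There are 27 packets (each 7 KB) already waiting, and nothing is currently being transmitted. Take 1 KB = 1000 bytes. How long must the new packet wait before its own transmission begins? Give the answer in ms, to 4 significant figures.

54.00 ms

Each queued packet: L/R = 56000/28000000 = 2 ms.
27 queued → 54 ms.
Queuing delay = 54.00 ms.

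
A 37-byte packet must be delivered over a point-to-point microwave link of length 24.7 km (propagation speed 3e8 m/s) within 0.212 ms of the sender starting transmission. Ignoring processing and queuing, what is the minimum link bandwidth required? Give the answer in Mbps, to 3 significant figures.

L = 296 bits.
Propagation delay = 24700 / 300000000 = 0.0823333 ms.
Transmission budget = 0.212 − 0.0823333 = 0.129667 ms.
R ≥ L / t_tx = 296 bits / 0.000129667 s = 2.28 Mbps.

2.28 Mbps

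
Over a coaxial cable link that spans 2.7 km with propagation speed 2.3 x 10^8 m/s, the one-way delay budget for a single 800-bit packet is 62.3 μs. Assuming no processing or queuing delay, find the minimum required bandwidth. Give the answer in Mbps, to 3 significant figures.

Propagation delay = 2700 / 2.3e+08 = 11.7391 μs.
Transmission budget = 62.3 − 11.7391 = 50.5609 μs.
R ≥ L / t_tx = 800 bits / 5.05609e-05 s = 15.8 Mbps.

15.8 Mbps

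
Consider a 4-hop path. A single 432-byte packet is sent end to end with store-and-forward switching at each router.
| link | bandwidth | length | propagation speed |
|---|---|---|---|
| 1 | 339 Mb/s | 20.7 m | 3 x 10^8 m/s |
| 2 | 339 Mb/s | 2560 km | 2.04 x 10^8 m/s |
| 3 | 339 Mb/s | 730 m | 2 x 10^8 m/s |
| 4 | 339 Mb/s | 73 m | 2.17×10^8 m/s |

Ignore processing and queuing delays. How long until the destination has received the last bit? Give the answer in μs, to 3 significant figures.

L = 432 × 8 = 3456 bits.
Transmission delay per hop = L/R = 3456/339000000 = 10.1947 μs; 4 hops → 40.7788 μs.
Propagation delays (d/s per hop): 0.069, 12549, 3.65, 0.336406 μs; sum = 12553.1 μs.
End-to-end = 12600 μs.

12600 μs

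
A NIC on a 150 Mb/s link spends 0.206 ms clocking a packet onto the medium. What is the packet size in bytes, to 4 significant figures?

3863 bytes

L = R × t_tx = 150000000 b/s × 0.000206 s = 30900 bits.
In bytes: 30900 / 8 = 3863 bytes.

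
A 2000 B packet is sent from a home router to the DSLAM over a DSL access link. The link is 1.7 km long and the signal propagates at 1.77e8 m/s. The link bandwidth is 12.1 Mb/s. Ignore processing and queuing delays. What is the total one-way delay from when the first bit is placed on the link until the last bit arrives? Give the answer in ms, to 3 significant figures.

1.33 ms

L = 2000 × 8 = 16000 bits.
Transmission delay = L/R = 16000 / 12100000 = 1.32231 ms.
Propagation delay = d/s = 1700 m / 177000000 m/s = 0.00960452 ms.
Total = 1.33 ms.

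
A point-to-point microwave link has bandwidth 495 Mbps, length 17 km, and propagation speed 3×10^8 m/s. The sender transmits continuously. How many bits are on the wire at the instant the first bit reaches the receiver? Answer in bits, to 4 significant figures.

Propagation delay = 17000 / 300000000 = 5.66667e-05 s.
BDP = R × t_prop = 495000000 × 5.66667e-05 = 28050 bits.

28050 bits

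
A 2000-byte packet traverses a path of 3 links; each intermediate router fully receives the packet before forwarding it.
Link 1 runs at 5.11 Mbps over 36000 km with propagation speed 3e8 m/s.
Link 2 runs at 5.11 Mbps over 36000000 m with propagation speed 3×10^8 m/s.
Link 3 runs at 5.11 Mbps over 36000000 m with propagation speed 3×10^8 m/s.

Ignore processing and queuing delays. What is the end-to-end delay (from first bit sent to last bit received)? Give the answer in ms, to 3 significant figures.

L = 2000 × 8 = 16000 bits.
Transmission delay per hop = L/R = 16000/5110000 = 3.13112 ms; 3 hops → 9.39335 ms.
Propagation delays (d/s per hop): 120, 120, 120 ms; sum = 360 ms.
End-to-end = 369 ms.

369 ms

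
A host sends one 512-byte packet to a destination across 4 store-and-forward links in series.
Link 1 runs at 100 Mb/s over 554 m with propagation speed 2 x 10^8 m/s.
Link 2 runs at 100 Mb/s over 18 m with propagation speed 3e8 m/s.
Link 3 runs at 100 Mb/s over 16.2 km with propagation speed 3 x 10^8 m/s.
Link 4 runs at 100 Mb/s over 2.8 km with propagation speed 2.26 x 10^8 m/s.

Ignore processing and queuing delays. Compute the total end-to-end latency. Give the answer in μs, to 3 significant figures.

L = 512 × 8 = 4096 bits.
Transmission delay per hop = L/R = 4096/100000000 = 40.96 μs; 4 hops → 163.84 μs.
Propagation delays (d/s per hop): 2.77, 0.06, 54, 12.3894 μs; sum = 69.2194 μs.
End-to-end = 233 μs.

233 μs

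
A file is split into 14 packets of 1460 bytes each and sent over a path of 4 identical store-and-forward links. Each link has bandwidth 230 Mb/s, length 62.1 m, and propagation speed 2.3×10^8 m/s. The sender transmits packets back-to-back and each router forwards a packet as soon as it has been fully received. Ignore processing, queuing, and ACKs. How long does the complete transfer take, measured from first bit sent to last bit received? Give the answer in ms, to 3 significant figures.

0.864 ms

Per-hop transmission t_tx = L/R = 11680/230000000 = 0.0507826 ms.
Per-hop propagation t_prop = 62.1/2.3e+08 = 0.00027 ms.
Pipeline fill: first packet needs 4·t_tx to clear all hops; remaining 13 packets each add one t_tx.
Total = (4+14-1)·t_tx + 4·t_prop = 17·0.0507826 + 4·0.00027 = 0.864 ms.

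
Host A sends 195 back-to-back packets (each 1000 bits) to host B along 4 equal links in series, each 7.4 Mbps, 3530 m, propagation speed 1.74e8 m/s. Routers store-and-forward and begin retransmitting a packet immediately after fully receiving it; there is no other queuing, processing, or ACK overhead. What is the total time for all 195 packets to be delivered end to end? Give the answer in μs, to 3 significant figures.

26800 μs

Per-hop transmission t_tx = L/R = 1000/7400000 = 135.135 μs.
Per-hop propagation t_prop = 3530/174000000 = 20.2874 μs.
Pipeline fill: first packet needs 4·t_tx to clear all hops; remaining 194 packets each add one t_tx.
Total = (4+195-1)·t_tx + 4·t_prop = 198·135.135 + 4·20.2874 = 26800 μs.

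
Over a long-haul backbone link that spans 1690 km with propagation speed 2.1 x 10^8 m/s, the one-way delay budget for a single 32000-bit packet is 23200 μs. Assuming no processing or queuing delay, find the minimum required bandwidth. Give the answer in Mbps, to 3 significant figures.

2.11 Mbps

Propagation delay = 1690000 / 210000000 = 8047.62 μs.
Transmission budget = 23200 − 8047.62 = 15152.4 μs.
R ≥ L / t_tx = 32000 bits / 0.0151524 s = 2.11 Mbps.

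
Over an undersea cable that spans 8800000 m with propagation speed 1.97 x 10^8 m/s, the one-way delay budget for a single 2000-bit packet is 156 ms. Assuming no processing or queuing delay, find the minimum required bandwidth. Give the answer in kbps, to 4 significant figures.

17.96 kbps

Propagation delay = 8800000 / 197000000 = 44.6701 ms.
Transmission budget = 156 − 44.6701 = 111.33 ms.
R ≥ L / t_tx = 2000 bits / 0.11133 s = 17.96 kbps.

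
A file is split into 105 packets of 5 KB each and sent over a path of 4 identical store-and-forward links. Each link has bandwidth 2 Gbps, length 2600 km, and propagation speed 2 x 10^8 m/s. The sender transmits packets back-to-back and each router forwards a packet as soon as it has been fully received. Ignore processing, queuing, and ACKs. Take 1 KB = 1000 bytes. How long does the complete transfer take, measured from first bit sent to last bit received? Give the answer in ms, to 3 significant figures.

54.2 ms

Per-hop transmission t_tx = L/R = 40000/2000000000 = 0.02 ms.
Per-hop propagation t_prop = 2600000/200000000 = 13 ms.
Pipeline fill: first packet needs 4·t_tx to clear all hops; remaining 104 packets each add one t_tx.
Total = (4+105-1)·t_tx + 4·t_prop = 108·0.02 + 4·13 = 54.2 ms.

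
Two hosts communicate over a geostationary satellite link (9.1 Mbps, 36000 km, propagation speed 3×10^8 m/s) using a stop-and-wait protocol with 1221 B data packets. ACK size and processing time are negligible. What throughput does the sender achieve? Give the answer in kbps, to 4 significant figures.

t_tx = L/R = 9768/9100000 = 0.00107341 s.
t_prop = 36000000/300000000 = 0.12 s; RTT = 0.24 s.
Cycle = t_tx + RTT = 0.241073 s.
Throughput = L / cycle = 9768 / 0.241073 = 40.52 kbps.

40.52 kbps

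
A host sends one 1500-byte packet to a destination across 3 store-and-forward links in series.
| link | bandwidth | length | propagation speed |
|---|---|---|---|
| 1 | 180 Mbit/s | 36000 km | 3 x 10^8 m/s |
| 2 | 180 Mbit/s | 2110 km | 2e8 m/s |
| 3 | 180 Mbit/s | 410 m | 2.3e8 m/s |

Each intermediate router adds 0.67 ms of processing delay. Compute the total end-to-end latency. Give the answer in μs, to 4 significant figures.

132100 μs

L = 1500 × 8 = 12000 bits.
Transmission delay per hop = L/R = 12000/180000000 = 66.6667 μs; 3 hops → 200 μs.
Propagation delays (d/s per hop): 120000, 10550, 1.78261 μs; sum = 130552 μs.
Processing at 2 router(s): 2 × 0.67 ms = 1340 μs.
End-to-end = 132100 μs.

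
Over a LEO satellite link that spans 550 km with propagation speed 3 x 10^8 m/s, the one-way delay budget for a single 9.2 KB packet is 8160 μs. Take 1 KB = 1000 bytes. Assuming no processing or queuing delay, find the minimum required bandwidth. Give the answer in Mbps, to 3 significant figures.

11.6 Mbps

L = 73600 bits.
Propagation delay = 550000 / 300000000 = 1833.33 μs.
Transmission budget = 8160 − 1833.33 = 6326.67 μs.
R ≥ L / t_tx = 73600 bits / 0.00632667 s = 11.6 Mbps.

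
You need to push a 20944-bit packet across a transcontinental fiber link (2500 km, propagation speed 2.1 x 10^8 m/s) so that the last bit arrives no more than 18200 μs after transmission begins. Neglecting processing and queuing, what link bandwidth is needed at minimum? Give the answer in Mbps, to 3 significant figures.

Propagation delay = 2500000 / 210000000 = 11904.8 μs.
Transmission budget = 18200 − 11904.8 = 6295.24 μs.
R ≥ L / t_tx = 20944 bits / 0.00629524 s = 3.33 Mbps.

3.33 Mbps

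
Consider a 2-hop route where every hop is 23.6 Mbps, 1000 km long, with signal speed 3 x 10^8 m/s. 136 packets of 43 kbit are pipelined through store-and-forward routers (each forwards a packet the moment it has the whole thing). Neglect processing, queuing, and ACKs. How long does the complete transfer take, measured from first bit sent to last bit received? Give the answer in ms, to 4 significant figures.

256.3 ms

Per-hop transmission t_tx = L/R = 43000/23600000 = 1.82203 ms.
Per-hop propagation t_prop = 1000000/300000000 = 3.33333 ms.
Pipeline fill: first packet needs 2·t_tx to clear all hops; remaining 135 packets each add one t_tx.
Total = (2+136-1)·t_tx + 2·t_prop = 137·1.82203 + 2·3.33333 = 256.3 ms.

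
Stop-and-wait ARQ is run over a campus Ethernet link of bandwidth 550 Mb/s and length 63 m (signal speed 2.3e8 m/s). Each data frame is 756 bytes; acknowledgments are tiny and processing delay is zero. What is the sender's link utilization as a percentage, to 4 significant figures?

95.25 %

t_tx = L/R = 6048/550000000 = 1.09964e-05 s.
t_prop = 63/2.3e+08 = 2.73913e-07 s; RTT = 5.47826e-07 s.
Cycle = t_tx + RTT = 1.15442e-05 s.
Utilization = t_tx / cycle = 1.09964e-05/1.15442e-05 = 95.25 %.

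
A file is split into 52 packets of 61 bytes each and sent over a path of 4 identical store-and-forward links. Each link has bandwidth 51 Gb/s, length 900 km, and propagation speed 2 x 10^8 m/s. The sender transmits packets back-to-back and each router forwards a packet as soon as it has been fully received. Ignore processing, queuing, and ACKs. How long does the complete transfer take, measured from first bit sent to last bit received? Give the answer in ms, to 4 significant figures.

18.00 ms

Per-hop transmission t_tx = L/R = 488/51000000000 = 9.56863e-06 ms.
Per-hop propagation t_prop = 900000/200000000 = 4.5 ms.
Pipeline fill: first packet needs 4·t_tx to clear all hops; remaining 51 packets each add one t_tx.
Total = (4+52-1)·t_tx + 4·t_prop = 55·9.56863e-06 + 4·4.5 = 18.00 ms.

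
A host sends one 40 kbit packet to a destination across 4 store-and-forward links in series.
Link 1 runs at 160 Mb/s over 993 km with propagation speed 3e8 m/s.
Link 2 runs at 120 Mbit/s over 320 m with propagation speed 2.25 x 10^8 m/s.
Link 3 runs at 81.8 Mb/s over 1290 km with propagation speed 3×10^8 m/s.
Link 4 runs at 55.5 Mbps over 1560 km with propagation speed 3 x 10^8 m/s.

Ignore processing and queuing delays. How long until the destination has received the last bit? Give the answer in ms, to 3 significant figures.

L = 40000 bits.
Transmission delays (L/R per hop): 0.25, 0.333333, 0.488998, 0.720721 ms; sum = 1.79305 ms.
Propagation delays (d/s per hop): 3.31, 0.00142222, 4.3, 5.2 ms; sum = 12.8114 ms.
End-to-end = 14.6 ms.

14.6 ms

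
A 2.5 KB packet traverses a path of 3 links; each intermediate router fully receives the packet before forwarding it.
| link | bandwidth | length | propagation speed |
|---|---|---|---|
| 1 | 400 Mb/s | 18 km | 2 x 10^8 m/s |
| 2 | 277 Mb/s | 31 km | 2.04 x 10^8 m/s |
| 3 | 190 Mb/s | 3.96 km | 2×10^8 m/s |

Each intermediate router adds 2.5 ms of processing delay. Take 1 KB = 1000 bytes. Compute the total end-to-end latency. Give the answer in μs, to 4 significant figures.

5489 μs

L = 20000 bits.
Transmission delays (L/R per hop): 50, 72.2022, 105.263 μs; sum = 227.465 μs.
Propagation delays (d/s per hop): 90, 151.961, 19.8 μs; sum = 261.761 μs.
Processing at 2 router(s): 2 × 2.5 ms = 5000 μs.
End-to-end = 5489 μs.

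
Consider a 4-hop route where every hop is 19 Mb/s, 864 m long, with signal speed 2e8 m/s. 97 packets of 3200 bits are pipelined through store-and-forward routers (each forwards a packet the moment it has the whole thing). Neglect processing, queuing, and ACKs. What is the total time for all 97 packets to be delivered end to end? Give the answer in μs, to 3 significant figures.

16900 μs

Per-hop transmission t_tx = L/R = 3200/19000000 = 168.421 μs.
Per-hop propagation t_prop = 864/200000000 = 4.32 μs.
Pipeline fill: first packet needs 4·t_tx to clear all hops; remaining 96 packets each add one t_tx.
Total = (4+97-1)·t_tx + 4·t_prop = 100·168.421 + 4·4.32 = 16900 μs.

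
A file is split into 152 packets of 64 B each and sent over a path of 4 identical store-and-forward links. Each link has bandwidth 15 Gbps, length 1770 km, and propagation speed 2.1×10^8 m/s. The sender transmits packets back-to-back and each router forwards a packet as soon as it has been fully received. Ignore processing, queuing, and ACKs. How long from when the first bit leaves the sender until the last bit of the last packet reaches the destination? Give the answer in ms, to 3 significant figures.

33.7 ms

Per-hop transmission t_tx = L/R = 512/15000000000 = 3.41333e-05 ms.
Per-hop propagation t_prop = 1770000/210000000 = 8.42857 ms.
Pipeline fill: first packet needs 4·t_tx to clear all hops; remaining 151 packets each add one t_tx.
Total = (4+152-1)·t_tx + 4·t_prop = 155·3.41333e-05 + 4·8.42857 = 33.7 ms.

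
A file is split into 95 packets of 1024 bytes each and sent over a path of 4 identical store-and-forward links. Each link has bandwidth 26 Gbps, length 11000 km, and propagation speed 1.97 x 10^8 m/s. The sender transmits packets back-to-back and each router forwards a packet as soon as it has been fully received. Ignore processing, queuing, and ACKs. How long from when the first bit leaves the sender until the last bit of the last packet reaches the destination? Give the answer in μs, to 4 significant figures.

Per-hop transmission t_tx = L/R = 8192/26000000000 = 0.315077 μs.
Per-hop propagation t_prop = 11000000/197000000 = 55837.6 μs.
Pipeline fill: first packet needs 4·t_tx to clear all hops; remaining 94 packets each add one t_tx.
Total = (4+95-1)·t_tx + 4·t_prop = 98·0.315077 + 4·55837.6 = 223400 μs.

223400 μs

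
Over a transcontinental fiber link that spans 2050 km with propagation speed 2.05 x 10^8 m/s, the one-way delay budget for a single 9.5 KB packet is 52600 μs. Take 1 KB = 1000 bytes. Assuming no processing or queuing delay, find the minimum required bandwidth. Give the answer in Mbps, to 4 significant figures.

L = 76000 bits.
Propagation delay = 2050000 / 2.05e+08 = 10000 μs.
Transmission budget = 52600 − 10000 = 42600 μs.
R ≥ L / t_tx = 76000 bits / 0.0426 s = 1.784 Mbps.

1.784 Mbps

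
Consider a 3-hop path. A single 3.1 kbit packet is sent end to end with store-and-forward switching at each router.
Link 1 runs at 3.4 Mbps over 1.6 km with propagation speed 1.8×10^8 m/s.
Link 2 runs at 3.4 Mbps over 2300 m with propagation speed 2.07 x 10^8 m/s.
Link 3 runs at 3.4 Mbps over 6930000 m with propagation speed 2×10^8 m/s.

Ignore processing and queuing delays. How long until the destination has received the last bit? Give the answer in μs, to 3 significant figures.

L = 3100 bits.
Transmission delay per hop = L/R = 3100/3400000 = 911.765 μs; 3 hops → 2735.29 μs.
Propagation delays (d/s per hop): 8.88889, 11.1111, 34650 μs; sum = 34670 μs.
End-to-end = 37400 μs.

37400 μs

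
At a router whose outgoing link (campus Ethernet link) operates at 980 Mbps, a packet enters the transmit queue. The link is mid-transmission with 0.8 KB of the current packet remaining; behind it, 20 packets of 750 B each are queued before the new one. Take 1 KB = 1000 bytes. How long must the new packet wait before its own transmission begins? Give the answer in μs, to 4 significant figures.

Each queued packet: L/R = 6000/980000000 = 6.12245 μs.
20 queued → 122.449 μs.
Plus remaining 6400 bits of current packet: 6.53061 μs.
Queuing delay = 129.0 μs.

129.0 μs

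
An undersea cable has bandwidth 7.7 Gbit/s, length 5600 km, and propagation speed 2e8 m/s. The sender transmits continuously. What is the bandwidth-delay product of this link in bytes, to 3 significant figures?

Propagation delay = 5600000 / 200000000 = 0.028 s.
BDP = R × t_prop = 7700000000 × 0.028 = 215600000 bits.
In bytes: 215600000/8 = 27000000 bytes.

27000000 bytes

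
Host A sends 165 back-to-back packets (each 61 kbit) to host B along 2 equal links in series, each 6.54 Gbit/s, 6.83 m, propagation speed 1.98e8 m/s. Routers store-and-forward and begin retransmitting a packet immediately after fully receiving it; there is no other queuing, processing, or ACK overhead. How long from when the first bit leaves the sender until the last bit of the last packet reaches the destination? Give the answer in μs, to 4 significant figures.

Per-hop transmission t_tx = L/R = 61000/6540000000 = 9.32722 μs.
Per-hop propagation t_prop = 6.83/198000000 = 0.0344949 μs.
Pipeline fill: first packet needs 2·t_tx to clear all hops; remaining 164 packets each add one t_tx.
Total = (2+165-1)·t_tx + 2·t_prop = 166·9.32722 + 2·0.0344949 = 1548 μs.

1548 μs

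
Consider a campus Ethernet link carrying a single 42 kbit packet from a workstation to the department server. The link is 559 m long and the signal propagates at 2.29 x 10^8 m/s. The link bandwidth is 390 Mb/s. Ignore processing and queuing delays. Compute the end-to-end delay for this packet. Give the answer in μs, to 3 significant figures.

110 μs

L = 42000 bits.
Transmission delay = L/R = 42000 / 390000000 = 107.692 μs.
Propagation delay = d/s = 559 m / 229000000 m/s = 2.44105 μs.
Total = 110 μs.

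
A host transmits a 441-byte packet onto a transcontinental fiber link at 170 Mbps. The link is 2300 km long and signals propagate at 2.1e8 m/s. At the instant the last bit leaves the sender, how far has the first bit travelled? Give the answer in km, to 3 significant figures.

4.36 km

t_tx = L/R = 3528/170000000 = 2.07529e-05 s.
Distance = s × t_tx = 210000000 × 2.07529e-05 = 4.36 km.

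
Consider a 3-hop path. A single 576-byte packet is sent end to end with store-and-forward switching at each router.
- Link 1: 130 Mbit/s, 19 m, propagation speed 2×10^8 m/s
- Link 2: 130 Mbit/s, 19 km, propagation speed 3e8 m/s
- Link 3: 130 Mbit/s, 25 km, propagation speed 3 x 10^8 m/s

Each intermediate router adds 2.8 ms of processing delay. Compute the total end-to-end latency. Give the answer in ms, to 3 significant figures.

L = 576 × 8 = 4608 bits.
Transmission delay per hop = L/R = 4608/130000000 = 0.0354462 ms; 3 hops → 0.106338 ms.
Propagation delays (d/s per hop): 9.5e-05, 0.0633333, 0.0833333 ms; sum = 0.146762 ms.
Processing at 2 router(s): 2 × 2.8 ms = 5.6 ms.
End-to-end = 5.85 ms.

5.85 ms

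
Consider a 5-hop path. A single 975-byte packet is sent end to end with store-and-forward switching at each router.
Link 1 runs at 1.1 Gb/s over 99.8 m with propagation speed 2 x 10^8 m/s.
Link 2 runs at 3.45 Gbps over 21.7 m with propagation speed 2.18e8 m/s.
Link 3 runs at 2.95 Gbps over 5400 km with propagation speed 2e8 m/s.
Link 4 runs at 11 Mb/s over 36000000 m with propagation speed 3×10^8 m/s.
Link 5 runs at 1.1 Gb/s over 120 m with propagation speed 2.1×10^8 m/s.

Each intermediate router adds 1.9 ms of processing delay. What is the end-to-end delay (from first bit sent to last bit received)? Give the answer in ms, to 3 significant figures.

155 ms

L = 975 × 8 = 7800 bits.
Transmission delays (L/R per hop): 0.00709091, 0.00226087, 0.00264407, 0.709091, 0.00709091 ms; sum = 0.728178 ms.
Propagation delays (d/s per hop): 0.000499, 9.95413e-05, 27, 120, 0.000571429 ms; sum = 147.001 ms.
Processing at 4 router(s): 4 × 1.9 ms = 7.6 ms.
End-to-end = 155 ms.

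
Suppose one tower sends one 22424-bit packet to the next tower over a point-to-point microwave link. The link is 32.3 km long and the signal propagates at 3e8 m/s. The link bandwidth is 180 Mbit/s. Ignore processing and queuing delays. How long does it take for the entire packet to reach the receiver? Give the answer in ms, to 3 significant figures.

0.232 ms

Transmission delay = L/R = 22424 / 180000000 = 0.124578 ms.
Propagation delay = d/s = 32300 m / 300000000 m/s = 0.107667 ms.
Total = 0.232 ms.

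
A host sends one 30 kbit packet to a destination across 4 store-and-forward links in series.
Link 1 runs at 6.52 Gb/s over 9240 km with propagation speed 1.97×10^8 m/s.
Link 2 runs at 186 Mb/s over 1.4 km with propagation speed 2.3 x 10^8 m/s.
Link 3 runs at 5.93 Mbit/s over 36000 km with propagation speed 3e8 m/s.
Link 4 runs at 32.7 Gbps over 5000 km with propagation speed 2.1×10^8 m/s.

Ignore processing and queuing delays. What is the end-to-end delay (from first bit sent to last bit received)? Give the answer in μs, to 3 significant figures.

196000 μs

L = 30000 bits.
Transmission delays (L/R per hop): 4.60123, 161.29, 5059.02, 0.917431 μs; sum = 5225.83 μs.
Propagation delays (d/s per hop): 46903.6, 6.08696, 120000, 23809.5 μs; sum = 190719 μs.
End-to-end = 196000 μs.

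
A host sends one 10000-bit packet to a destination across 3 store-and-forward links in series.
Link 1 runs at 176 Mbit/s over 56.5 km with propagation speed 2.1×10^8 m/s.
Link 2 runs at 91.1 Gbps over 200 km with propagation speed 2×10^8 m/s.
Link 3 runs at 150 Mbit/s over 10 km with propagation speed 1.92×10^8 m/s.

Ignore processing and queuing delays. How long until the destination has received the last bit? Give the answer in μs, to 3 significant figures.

Transmission delays (L/R per hop): 56.8182, 0.109769, 66.6667 μs; sum = 123.595 μs.
Propagation delays (d/s per hop): 269.048, 1000, 52.0833 μs; sum = 1321.13 μs.
End-to-end = 1440 μs.

1440 μs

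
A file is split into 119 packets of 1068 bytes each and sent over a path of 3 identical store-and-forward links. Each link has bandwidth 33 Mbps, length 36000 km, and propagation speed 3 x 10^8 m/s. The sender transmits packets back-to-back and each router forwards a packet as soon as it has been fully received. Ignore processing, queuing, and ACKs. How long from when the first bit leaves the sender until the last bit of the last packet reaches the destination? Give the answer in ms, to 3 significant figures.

Per-hop transmission t_tx = L/R = 8544/33000000 = 0.258909 ms.
Per-hop propagation t_prop = 36000000/300000000 = 120 ms.
Pipeline fill: first packet needs 3·t_tx to clear all hops; remaining 118 packets each add one t_tx.
Total = (3+119-1)·t_tx + 3·t_prop = 121·0.258909 + 3·120 = 391 ms.

391 ms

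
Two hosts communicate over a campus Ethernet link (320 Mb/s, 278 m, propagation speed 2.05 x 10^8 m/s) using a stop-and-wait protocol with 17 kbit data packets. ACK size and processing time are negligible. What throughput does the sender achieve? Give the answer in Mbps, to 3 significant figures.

304 Mbps

t_tx = L/R = 17000/320000000 = 5.3125e-05 s.
t_prop = 278/2.05e+08 = 1.3561e-06 s; RTT = 2.7122e-06 s.
Cycle = t_tx + RTT = 5.58372e-05 s.
Throughput = L / cycle = 17000 / 5.58372e-05 = 304 Mbps.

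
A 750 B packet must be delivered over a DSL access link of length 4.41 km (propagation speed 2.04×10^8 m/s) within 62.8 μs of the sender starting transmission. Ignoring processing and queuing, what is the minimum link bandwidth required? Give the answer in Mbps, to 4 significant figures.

L = 6000 bits.
Propagation delay = 4410 / 204000000 = 21.6176 μs.
Transmission budget = 62.8 − 21.6176 = 41.1824 μs.
R ≥ L / t_tx = 6000 bits / 4.11824e-05 s = 145.7 Mbps.

145.7 Mbps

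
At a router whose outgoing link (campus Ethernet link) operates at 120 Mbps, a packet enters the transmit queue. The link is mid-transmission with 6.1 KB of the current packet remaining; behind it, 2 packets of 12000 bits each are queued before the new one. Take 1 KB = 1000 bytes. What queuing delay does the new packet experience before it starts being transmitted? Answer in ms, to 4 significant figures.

0.6067 ms

Each queued packet: L/R = 12000/120000000 = 0.1 ms.
2 queued → 0.2 ms.
Plus remaining 48800 bits of current packet: 0.406667 ms.
Queuing delay = 0.6067 ms.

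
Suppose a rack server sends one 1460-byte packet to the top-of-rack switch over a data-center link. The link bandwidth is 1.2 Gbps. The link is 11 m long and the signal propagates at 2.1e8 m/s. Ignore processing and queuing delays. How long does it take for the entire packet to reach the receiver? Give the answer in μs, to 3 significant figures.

9.79 μs

L = 1460 × 8 = 11680 bits.
Transmission delay = L/R = 11680 / 1200000000 = 9.73333 μs.
Propagation delay = d/s = 11 m / 210000000 m/s = 0.052381 μs.
Total = 9.79 μs.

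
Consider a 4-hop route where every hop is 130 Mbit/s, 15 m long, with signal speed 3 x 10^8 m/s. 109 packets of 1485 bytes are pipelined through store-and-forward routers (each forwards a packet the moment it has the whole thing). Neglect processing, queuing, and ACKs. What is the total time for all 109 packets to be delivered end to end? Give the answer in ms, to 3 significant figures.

Per-hop transmission t_tx = L/R = 11880/130000000 = 0.0913846 ms.
Per-hop propagation t_prop = 15/300000000 = 5e-05 ms.
Pipeline fill: first packet needs 4·t_tx to clear all hops; remaining 108 packets each add one t_tx.
Total = (4+109-1)·t_tx + 4·t_prop = 112·0.0913846 + 4·5e-05 = 10.2 ms.

10.2 ms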